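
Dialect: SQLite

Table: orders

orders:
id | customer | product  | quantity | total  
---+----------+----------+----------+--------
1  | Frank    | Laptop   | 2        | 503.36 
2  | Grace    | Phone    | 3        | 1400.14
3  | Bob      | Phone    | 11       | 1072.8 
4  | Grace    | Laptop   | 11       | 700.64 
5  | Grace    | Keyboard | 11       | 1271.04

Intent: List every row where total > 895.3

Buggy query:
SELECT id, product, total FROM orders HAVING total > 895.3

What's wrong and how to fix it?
Bug: HAVING filters the output of aggregation, but this query has no GROUP BY and no aggregate functions, so SQLite rejects it (HAVING clause on a non-aggregate query); the condition here is per row

Fix: Replace HAVING with WHERE since the condition applies to individual rows

Corrected query:
SELECT id, product, total FROM orders WHERE total > 895.3

Result:
id | product  | total  
---+----------+--------
2  | Phone    | 1400.14
3  | Phone    | 1072.8 
5  | Keyboard | 1271.04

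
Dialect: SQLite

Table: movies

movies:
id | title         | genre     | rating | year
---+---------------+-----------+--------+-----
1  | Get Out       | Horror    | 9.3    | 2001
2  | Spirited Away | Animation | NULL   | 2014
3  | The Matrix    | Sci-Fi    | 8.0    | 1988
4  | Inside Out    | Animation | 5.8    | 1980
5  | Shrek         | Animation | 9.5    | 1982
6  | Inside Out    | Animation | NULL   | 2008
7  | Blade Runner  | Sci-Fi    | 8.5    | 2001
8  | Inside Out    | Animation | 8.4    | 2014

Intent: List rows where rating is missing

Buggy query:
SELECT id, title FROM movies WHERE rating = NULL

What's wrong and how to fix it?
Bug: Comparing to NULL with '=' never matches; NULL = NULL is unknown, not true

Fix: Replace '= NULL' with 'IS NULL'

Corrected query:
SELECT id, title FROM movies WHERE rating IS NULL

Result:
id | title        
---+--------------
2  | Spirited Away
6  | Inside Out   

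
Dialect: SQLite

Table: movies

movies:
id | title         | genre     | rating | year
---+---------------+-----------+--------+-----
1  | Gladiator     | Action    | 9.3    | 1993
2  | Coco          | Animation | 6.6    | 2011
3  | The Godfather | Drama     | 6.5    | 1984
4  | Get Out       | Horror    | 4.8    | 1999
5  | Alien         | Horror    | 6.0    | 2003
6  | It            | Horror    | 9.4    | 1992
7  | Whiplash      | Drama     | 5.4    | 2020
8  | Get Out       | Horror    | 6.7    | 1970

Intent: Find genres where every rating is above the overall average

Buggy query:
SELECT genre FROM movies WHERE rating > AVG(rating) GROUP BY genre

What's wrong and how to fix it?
Bug: WHERE evaluates per row before aggregation, so AVG() is unavailable

Fix: Compute the overall average in a scalar subquery and compare each group's MIN against it in HAVING

Corrected query:
SELECT genre FROM movies GROUP BY genre HAVING MIN(rating) > (SELECT AVG(rating) FROM movies)

Result:
genre 
------
Action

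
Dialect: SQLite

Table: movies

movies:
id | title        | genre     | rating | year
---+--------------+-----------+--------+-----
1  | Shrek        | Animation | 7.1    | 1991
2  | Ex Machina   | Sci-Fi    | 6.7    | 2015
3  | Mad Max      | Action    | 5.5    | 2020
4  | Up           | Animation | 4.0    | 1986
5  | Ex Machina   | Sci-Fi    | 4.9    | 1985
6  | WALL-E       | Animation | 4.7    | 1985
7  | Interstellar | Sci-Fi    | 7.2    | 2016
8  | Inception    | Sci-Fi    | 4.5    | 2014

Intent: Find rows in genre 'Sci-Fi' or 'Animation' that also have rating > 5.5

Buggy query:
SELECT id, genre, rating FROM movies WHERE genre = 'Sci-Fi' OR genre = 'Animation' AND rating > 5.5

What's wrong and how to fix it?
Bug: AND binds tighter than OR, so this parses as genre = 'Sci-Fi' OR (genre = 'Animation' AND rating > 5.5)

Fix: Add parentheses around the OR so the AND applies to both alternatives

Corrected query:
SELECT id, genre, rating FROM movies WHERE (genre = 'Sci-Fi' OR genre = 'Animation') AND rating > 5.5

Result:
id | genre     | rating
---+-----------+-------
1  | Animation | 7.1   
2  | Sci-Fi    | 6.7   
7  | Sci-Fi    | 7.2   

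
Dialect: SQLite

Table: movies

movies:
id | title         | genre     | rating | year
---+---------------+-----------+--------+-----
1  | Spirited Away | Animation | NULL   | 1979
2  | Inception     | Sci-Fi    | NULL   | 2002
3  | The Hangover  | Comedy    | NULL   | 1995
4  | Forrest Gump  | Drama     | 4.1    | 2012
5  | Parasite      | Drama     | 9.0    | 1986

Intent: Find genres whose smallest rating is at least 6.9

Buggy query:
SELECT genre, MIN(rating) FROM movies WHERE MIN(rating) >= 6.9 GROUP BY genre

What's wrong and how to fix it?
Bug: MIN() in WHERE is a misuse of aggregate

Fix: Replace WHERE with HAVING after the GROUP BY

Corrected query:
SELECT genre, MIN(rating) FROM movies GROUP BY genre HAVING MIN(rating) >= 6.9

Result:
(no rows)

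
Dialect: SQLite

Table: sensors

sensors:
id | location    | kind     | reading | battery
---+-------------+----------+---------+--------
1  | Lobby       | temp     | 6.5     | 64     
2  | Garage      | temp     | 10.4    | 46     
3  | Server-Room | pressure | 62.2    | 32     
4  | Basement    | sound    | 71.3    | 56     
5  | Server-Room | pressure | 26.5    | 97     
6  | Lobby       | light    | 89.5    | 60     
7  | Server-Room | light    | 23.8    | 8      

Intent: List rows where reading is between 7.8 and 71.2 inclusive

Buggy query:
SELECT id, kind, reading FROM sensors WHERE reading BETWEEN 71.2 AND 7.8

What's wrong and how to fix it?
Bug: The bounds are reversed; BETWEEN a AND b requires a <= b to match anything

Fix: Write BETWEEN 7.8 AND 71.2

Corrected query:
SELECT id, kind, reading FROM sensors WHERE reading BETWEEN 7.8 AND 71.2

Result:
id | kind     | reading
---+----------+--------
2  | temp     | 10.4   
3  | pressure | 62.2   
5  | pressure | 26.5   
7  | light    | 23.8   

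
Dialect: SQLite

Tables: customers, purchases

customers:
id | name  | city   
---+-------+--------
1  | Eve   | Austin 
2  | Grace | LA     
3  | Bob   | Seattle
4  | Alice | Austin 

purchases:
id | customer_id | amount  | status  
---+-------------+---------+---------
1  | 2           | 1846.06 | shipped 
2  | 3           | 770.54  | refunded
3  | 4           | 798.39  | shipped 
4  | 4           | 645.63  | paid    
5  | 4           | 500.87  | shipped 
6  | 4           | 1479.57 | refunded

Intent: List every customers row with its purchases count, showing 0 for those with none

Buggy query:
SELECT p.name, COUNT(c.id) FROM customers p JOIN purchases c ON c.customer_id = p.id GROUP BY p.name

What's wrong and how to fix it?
Bug: An inner join excludes parents with zero children

Fix: Use LEFT JOIN so parents without children still appear (COUNT(c.id) gives 0)

Corrected query:
SELECT p.name, COUNT(c.id) FROM customers p LEFT JOIN purchases c ON c.customer_id = p.id GROUP BY p.name

Result:
name  | COUNT(c.id)
------+------------
Alice | 4          
Bob   | 1          
Eve   | 0          
Grace | 1          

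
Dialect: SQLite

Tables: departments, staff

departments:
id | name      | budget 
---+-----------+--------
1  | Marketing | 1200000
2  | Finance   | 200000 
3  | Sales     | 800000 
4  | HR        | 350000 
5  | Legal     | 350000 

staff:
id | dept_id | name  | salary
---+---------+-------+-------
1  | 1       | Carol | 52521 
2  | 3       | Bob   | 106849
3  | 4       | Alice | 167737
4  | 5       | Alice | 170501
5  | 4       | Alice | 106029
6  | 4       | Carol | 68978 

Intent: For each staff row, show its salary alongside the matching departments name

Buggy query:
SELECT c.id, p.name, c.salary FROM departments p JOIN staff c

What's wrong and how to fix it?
Bug: Missing join condition: each staff row is matched to all departments rows instead of just its own

Fix: Specify the join condition linking the foreign key to the parent id

Corrected query:
SELECT c.id, p.name, c.salary FROM departments p JOIN staff c ON c.dept_id = p.id

Result:
id | name      | salary
---+-----------+-------
1  | Marketing | 52521 
2  | Sales     | 106849
3  | HR        | 167737
4  | Legal     | 170501
5  | HR        | 106029
6  | HR        | 68978 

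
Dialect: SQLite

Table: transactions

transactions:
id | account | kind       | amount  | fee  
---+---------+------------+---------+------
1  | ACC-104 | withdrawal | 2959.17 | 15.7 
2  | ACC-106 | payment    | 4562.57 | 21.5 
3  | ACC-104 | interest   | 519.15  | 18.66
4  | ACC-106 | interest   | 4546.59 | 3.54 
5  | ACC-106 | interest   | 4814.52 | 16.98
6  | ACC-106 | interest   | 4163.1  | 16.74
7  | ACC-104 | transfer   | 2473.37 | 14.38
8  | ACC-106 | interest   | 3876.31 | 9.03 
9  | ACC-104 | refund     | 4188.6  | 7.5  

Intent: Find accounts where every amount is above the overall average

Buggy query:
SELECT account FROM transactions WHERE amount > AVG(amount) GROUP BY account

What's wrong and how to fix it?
Bug: AVG() is an aggregate; it can't sit directly in WHERE

Fix: Compute the overall average in a scalar subquery and compare each group's MIN against it in HAVING

Corrected query:
SELECT account FROM transactions GROUP BY account HAVING MIN(amount) > (SELECT AVG(amount) FROM transactions)

Result:
account
-------
ACC-106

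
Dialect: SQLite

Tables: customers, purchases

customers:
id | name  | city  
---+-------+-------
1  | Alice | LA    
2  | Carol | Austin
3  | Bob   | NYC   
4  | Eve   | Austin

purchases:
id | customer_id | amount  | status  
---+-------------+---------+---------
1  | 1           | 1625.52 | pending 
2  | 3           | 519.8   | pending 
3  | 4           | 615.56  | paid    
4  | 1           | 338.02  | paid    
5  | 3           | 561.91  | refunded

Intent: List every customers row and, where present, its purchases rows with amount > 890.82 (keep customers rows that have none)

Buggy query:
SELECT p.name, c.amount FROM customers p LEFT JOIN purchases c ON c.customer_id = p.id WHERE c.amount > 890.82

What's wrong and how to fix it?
Bug: A WHERE condition on the right-hand table after LEFT JOIN drops unmatched parents

Fix: Put 'c.amount > 890.82' in the JOIN's ON clause instead of WHERE

Corrected query:
SELECT p.name, c.amount FROM customers p LEFT JOIN purchases c ON c.customer_id = p.id AND c.amount > 890.82

Result:
name  | amount 
------+--------
Alice | 1625.52
Carol | NULL   
Bob   | NULL   
Eve   | NULL   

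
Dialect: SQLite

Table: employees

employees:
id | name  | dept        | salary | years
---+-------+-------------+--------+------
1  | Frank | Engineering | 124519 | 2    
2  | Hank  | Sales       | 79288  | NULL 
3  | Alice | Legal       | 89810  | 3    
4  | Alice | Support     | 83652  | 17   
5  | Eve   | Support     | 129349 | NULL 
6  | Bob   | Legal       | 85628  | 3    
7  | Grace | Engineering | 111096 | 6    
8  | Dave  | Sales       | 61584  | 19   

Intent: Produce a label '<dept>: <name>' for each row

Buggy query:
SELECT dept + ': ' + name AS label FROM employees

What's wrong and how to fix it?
Bug: SQLite uses || for string concatenation; + coerces text to numbers (yielding 0)

Fix: Replace + with || to concatenate text

Corrected query:
SELECT dept || ': ' || name AS label FROM employees

Result:
label             
------------------
Engineering: Frank
Sales: Hank       
Legal: Alice      
Support: Alice    
Support: Eve      
Legal: Bob        
Engineering: Grace
Sales: Dave       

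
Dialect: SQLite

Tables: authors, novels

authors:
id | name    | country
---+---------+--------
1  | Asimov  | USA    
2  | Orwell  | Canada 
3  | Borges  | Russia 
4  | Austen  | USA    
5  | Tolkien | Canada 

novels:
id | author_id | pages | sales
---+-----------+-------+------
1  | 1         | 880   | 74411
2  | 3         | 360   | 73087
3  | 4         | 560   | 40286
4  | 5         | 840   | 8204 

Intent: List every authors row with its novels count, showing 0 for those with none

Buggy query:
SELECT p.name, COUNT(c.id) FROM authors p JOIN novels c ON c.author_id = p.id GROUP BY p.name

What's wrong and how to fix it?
Bug: INNER JOIN drops authors rows that have no matching novels rows

Fix: Switch to LEFT JOIN to retain unmatched parent rows

Corrected query:
SELECT p.name, COUNT(c.id) FROM authors p LEFT JOIN novels c ON c.author_id = p.id GROUP BY p.name

Result:
name    | COUNT(c.id)
--------+------------
Asimov  | 1          
Austen  | 1          
Borges  | 1          
Orwell  | 0          
Tolkien | 1          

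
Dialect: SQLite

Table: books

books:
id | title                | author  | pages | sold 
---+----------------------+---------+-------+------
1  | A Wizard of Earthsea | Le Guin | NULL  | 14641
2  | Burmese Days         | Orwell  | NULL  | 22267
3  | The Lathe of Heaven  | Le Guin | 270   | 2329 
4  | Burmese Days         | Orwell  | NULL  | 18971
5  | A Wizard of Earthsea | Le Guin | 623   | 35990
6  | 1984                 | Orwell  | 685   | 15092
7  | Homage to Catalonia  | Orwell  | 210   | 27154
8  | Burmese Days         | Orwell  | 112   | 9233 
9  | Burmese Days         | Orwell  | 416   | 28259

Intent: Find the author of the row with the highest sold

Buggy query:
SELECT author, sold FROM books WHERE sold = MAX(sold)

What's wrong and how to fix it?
Bug: MAX(sold) is an aggregate and cannot be used directly in WHERE

Fix: Wrap MAX in a scalar subquery so WHERE compares against a single value

Corrected query:
SELECT author, sold FROM books WHERE sold = (SELECT MAX(sold) FROM books)

Result:
author  | sold 
--------+------
Le Guin | 35990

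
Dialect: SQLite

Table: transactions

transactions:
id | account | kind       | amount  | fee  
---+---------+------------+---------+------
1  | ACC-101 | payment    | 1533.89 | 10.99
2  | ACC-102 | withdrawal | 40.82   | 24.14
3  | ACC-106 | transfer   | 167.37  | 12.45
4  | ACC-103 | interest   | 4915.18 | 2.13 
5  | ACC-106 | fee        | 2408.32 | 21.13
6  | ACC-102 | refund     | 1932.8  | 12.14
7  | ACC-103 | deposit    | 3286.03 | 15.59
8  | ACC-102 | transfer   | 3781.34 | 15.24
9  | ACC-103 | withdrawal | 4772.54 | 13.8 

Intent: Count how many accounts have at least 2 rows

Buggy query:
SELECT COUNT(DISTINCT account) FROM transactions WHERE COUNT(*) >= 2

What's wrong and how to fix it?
Bug: WHERE filters individual rows, not groups, so a group-level COUNT is invalid there

Fix: Use a subquery that GROUPs and filters with HAVING, then count its rows

Corrected query:
SELECT COUNT(*) FROM (SELECT account FROM transactions GROUP BY account HAVING COUNT(*) >= 2)

Result:
COUNT(*)
--------
3       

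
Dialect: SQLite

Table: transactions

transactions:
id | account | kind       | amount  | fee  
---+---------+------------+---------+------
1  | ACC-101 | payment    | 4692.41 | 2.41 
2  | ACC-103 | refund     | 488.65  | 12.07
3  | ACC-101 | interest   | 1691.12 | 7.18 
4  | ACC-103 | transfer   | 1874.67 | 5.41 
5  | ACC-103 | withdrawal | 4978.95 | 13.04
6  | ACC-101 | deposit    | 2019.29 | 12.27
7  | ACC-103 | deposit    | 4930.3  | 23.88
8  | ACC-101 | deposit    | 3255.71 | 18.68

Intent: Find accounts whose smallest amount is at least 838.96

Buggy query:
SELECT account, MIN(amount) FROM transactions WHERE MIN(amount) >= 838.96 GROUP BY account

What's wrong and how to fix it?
Bug: Aggregates like MIN are computed per group after WHERE runs

Fix: Replace WHERE with HAVING after the GROUP BY

Corrected query:
SELECT account, MIN(amount) FROM transactions GROUP BY account HAVING MIN(amount) >= 838.96

Result:
account | MIN(amount)
--------+------------
ACC-101 | 1691.12    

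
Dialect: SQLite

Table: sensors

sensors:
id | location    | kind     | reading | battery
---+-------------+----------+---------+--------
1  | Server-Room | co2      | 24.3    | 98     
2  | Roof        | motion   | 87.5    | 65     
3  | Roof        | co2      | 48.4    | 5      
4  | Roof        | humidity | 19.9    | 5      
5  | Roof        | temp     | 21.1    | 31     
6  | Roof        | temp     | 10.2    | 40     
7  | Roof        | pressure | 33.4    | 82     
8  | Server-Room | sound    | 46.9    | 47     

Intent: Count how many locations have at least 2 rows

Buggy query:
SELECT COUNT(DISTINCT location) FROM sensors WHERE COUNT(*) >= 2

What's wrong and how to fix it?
Bug: COUNT(*) cannot appear in WHERE; the per-group count doesn't exist yet

Fix: Group first with HAVING COUNT(*) >= 2, then COUNT the resulting groups

Corrected query:
SELECT COUNT(*) FROM (SELECT location FROM sensors GROUP BY location HAVING COUNT(*) >= 2)

Result:
COUNT(*)
--------
2       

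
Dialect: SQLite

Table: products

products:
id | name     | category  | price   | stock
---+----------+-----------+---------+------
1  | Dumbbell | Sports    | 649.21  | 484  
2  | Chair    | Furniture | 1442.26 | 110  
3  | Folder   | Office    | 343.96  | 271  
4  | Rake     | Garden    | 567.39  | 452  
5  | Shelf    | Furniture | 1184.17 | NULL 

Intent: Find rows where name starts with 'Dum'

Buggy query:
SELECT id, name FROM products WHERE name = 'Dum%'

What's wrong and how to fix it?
Bug: Wildcards only work with LIKE; '=' treats '%' as a literal character

Fix: Replace '=' with LIKE so 'Dum%' is treated as a pattern

Corrected query:
SELECT id, name FROM products WHERE name LIKE 'Dum%'

Result:
id | name    
---+---------
1  | Dumbbell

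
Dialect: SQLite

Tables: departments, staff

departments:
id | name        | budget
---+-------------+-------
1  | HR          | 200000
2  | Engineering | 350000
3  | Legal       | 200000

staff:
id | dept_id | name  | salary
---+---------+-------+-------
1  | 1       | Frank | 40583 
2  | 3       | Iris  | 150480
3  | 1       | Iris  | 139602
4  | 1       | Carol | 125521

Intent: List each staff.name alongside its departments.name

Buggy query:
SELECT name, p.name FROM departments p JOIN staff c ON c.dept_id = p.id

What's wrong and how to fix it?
Bug: Both tables have a 'name' column; the unqualified reference is ambiguous

Fix: Qualify the column with its table alias (c.name)

Corrected query:
SELECT c.name, p.name FROM departments p JOIN staff c ON c.dept_id = p.id

Result:
name  | name 
------+------
Frank | HR   
Iris  | Legal
Iris  | HR   
Carol | HR   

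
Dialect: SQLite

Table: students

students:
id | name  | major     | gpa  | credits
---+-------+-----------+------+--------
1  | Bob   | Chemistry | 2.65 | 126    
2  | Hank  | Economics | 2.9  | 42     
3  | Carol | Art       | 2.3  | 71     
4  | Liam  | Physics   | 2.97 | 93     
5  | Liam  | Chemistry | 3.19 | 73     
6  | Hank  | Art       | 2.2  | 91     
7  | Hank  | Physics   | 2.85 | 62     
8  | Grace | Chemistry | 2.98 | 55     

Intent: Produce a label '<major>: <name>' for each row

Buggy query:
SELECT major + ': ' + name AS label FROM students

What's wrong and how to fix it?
Bug: '+' is numeric addition; on text columns SQLite converts them to 0 instead of concatenating

Fix: Use the || operator for string concatenation

Corrected query:
SELECT major || ': ' || name AS label FROM students

Result:
label           
----------------
Chemistry: Bob  
Economics: Hank 
Art: Carol      
Physics: Liam   
Chemistry: Liam 
Art: Hank       
Physics: Hank   
Chemistry: Grace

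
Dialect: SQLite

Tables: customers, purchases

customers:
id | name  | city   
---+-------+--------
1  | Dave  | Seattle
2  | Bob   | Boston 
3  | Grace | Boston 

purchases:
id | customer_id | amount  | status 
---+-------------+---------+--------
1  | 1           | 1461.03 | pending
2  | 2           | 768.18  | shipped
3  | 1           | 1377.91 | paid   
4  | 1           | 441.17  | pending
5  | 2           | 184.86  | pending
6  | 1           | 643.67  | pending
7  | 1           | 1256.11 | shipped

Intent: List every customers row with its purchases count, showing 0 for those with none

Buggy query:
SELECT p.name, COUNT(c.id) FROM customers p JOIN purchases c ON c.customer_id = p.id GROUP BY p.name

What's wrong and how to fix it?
Bug: INNER JOIN drops customers rows that have no matching purchases rows

Fix: Use LEFT JOIN so parents without children still appear (COUNT(c.id) gives 0)

Corrected query:
SELECT p.name, COUNT(c.id) FROM customers p LEFT JOIN purchases c ON c.customer_id = p.id GROUP BY p.name

Result:
name  | COUNT(c.id)
------+------------
Bob   | 2          
Dave  | 5          
Grace | 0          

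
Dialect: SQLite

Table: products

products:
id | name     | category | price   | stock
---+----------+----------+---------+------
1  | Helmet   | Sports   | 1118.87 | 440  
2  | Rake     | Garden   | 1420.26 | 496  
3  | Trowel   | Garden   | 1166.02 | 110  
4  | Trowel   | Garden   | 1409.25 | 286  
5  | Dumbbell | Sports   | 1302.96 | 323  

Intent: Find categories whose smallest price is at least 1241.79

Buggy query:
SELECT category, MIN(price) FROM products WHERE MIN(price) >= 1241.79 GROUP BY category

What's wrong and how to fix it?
Bug: Aggregates like MIN are computed per group after WHERE runs

Fix: Use HAVING for the per-group MIN condition

Corrected query:
SELECT category, MIN(price) FROM products GROUP BY category HAVING MIN(price) >= 1241.79

Result:
(no rows)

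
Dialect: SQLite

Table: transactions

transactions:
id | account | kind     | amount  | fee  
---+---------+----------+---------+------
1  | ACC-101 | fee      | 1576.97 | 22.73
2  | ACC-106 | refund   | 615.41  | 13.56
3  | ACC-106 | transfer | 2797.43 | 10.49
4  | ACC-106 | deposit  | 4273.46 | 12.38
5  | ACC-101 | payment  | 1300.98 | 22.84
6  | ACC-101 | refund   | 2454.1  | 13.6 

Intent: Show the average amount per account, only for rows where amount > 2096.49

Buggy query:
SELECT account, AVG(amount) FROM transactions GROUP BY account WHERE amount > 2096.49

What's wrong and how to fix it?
Bug: Row-level WHERE must come before GROUP BY in the clause order

Fix: Place WHERE between FROM and GROUP BY

Corrected query:
SELECT account, AVG(amount) FROM transactions WHERE amount > 2096.49 GROUP BY account

Result:
account | AVG(amount)
--------+------------
ACC-101 | 2454.1     
ACC-106 | 3535.445   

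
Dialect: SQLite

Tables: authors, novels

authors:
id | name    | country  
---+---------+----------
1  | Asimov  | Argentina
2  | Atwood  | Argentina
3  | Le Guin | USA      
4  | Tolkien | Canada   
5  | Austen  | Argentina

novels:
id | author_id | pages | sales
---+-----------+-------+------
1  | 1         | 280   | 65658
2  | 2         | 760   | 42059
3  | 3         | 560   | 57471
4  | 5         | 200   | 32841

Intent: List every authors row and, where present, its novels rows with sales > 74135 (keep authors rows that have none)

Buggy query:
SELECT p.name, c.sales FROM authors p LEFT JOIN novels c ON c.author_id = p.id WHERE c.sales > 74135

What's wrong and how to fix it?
Bug: Filtering c.sales in WHERE discards the NULL rows produced by LEFT JOIN, turning it into an inner join

Fix: Put 'c.sales > 74135' in the JOIN's ON clause instead of WHERE

Corrected query:
SELECT p.name, c.sales FROM authors p LEFT JOIN novels c ON c.author_id = p.id AND c.sales > 74135

Result:
name    | sales
--------+------
Asimov  | NULL 
Atwood  | NULL 
Le Guin | NULL 
Tolkien | NULL 
Austen  | NULL 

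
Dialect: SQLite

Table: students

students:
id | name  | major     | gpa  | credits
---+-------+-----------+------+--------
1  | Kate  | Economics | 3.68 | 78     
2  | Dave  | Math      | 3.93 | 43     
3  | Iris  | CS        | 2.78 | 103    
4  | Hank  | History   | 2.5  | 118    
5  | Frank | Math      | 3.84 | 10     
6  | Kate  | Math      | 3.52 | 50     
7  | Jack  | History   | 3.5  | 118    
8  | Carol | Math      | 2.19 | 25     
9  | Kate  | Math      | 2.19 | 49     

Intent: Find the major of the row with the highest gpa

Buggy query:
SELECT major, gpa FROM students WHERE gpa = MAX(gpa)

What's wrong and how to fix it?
Bug: MAX(gpa) is an aggregate and cannot be used directly in WHERE

Fix: Use a subquery: WHERE gpa = (SELECT MAX(gpa) FROM students)

Corrected query:
SELECT major, gpa FROM students WHERE gpa = (SELECT MAX(gpa) FROM students)

Result:
major | gpa 
------+-----
Math  | 3.93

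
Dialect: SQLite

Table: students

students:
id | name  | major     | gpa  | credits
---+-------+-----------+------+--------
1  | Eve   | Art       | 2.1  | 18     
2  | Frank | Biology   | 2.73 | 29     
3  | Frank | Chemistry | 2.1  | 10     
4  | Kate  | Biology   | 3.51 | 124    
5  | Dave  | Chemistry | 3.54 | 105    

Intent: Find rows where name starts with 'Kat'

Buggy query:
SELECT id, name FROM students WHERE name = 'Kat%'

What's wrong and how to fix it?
Bug: Wildcards only work with LIKE; '=' treats '%' as a literal character

Fix: Replace '=' with LIKE so 'Kat%' is treated as a pattern

Corrected query:
SELECT id, name FROM students WHERE name LIKE 'Kat%'

Result:
id | name
---+-----
4  | Kate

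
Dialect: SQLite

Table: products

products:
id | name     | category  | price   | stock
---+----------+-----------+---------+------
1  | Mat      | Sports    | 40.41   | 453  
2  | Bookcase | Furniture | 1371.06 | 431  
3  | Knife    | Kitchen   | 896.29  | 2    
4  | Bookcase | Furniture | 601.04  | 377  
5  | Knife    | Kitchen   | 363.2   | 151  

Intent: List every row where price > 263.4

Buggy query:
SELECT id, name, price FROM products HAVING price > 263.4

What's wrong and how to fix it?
Bug: HAVING filters the output of aggregation, but this query has no GROUP BY and no aggregate functions, so SQLite rejects it (HAVING clause on a non-aggregate query); the condition here is per row

Fix: Use WHERE for row-level filtering

Corrected query:
SELECT id, name, price FROM products WHERE price > 263.4

Result:
id | name     | price  
---+----------+--------
2  | Bookcase | 1371.06
3  | Knife    | 896.29 
4  | Bookcase | 601.04 
5  | Knife    | 363.2  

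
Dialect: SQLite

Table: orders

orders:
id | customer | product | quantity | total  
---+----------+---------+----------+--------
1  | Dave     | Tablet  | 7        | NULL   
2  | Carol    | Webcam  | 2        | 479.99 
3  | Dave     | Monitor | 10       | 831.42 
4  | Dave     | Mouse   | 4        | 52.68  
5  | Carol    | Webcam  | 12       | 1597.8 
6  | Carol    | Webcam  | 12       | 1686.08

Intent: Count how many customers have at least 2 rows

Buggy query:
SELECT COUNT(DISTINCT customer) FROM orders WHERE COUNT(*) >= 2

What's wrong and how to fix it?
Bug: COUNT(*) cannot appear in WHERE; the per-group count doesn't exist yet

Fix: Use a subquery that GROUPs and filters with HAVING, then count its rows

Corrected query:
SELECT COUNT(*) FROM (SELECT customer FROM orders GROUP BY customer HAVING COUNT(*) >= 2)

Result:
COUNT(*)
--------
2       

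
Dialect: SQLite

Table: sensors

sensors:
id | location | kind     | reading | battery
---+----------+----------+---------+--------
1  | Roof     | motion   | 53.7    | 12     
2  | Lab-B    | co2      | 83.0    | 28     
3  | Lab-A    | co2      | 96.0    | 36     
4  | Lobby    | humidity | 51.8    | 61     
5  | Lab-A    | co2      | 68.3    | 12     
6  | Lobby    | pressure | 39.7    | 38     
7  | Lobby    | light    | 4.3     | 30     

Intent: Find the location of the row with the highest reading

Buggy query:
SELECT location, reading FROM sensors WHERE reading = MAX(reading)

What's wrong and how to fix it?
Bug: WHERE is evaluated per row; an aggregate over the whole table isn't defined there

Fix: Use a subquery: WHERE reading = (SELECT MAX(reading) FROM sensors)

Corrected query:
SELECT location, reading FROM sensors WHERE reading = (SELECT MAX(reading) FROM sensors)

Result:
location | reading
---------+--------
Lab-A    | 96     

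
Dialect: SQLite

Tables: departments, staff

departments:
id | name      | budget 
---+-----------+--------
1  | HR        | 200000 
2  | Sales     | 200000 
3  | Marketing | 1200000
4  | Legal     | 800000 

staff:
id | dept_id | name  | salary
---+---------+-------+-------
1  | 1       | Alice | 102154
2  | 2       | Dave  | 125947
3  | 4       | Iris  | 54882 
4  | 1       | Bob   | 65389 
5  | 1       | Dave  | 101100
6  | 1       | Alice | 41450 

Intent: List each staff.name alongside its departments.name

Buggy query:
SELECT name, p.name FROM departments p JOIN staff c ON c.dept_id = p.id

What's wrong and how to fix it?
Bug: Both tables have a 'name' column; the unqualified reference is ambiguous

Fix: Qualify the column with its table alias (c.name)

Corrected query:
SELECT c.name, p.name FROM departments p JOIN staff c ON c.dept_id = p.id

Result:
name  | name 
------+------
Alice | HR   
Dave  | Sales
Iris  | Legal
Bob   | HR   
Dave  | HR   
Alice | HR   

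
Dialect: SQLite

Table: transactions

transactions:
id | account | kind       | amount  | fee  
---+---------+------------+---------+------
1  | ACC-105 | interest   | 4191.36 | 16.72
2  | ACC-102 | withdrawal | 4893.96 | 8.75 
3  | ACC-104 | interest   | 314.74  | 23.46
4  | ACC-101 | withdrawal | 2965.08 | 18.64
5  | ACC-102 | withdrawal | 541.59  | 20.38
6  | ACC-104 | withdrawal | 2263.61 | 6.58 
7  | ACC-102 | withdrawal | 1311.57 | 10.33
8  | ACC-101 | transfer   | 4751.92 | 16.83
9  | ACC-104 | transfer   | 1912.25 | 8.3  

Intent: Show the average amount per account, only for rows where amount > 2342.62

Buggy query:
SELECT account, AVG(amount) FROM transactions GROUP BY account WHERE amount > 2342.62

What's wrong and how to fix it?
Bug: WHERE cannot follow GROUP BY

Fix: Move the WHERE clause before GROUP BY

Corrected query:
SELECT account, AVG(amount) FROM transactions WHERE amount > 2342.62 GROUP BY account

Result:
account | AVG(amount)
--------+------------
ACC-101 | 3858.5     
ACC-102 | 4893.96    
ACC-105 | 4191.36    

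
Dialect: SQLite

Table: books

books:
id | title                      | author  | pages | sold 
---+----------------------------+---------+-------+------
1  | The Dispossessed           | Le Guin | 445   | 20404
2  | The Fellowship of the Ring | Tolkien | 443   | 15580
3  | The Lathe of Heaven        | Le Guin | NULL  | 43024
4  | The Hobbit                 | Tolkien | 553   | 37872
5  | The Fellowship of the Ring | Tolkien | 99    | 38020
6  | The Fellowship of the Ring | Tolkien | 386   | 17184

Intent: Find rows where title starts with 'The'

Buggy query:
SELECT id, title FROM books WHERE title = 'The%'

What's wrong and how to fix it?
Bug: '=' compares the literal string including the % character; pattern matching needs LIKE

Fix: Replace '=' with LIKE so 'The%' is treated as a pattern

Corrected query:
SELECT id, title FROM books WHERE title LIKE 'The%'

Result:
id | title                     
---+---------------------------
1  | The Dispossessed          
2  | The Fellowship of the Ring
3  | The Lathe of Heaven       
4  | The Hobbit                
5  | The Fellowship of the Ring
6  | The Fellowship of the Ring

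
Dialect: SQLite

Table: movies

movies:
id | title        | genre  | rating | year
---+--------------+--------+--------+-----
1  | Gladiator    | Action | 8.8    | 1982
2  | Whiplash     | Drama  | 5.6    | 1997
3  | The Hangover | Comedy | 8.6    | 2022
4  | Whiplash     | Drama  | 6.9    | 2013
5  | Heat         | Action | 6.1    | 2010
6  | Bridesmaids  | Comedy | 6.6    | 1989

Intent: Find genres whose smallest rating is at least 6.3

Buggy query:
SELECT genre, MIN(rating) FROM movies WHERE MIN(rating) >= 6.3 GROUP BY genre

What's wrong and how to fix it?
Bug: Aggregates like MIN are computed per group after WHERE runs

Fix: Replace WHERE with HAVING after the GROUP BY

Corrected query:
SELECT genre, MIN(rating) FROM movies GROUP BY genre HAVING MIN(rating) >= 6.3

Result:
genre  | MIN(rating)
-------+------------
Comedy | 6.6        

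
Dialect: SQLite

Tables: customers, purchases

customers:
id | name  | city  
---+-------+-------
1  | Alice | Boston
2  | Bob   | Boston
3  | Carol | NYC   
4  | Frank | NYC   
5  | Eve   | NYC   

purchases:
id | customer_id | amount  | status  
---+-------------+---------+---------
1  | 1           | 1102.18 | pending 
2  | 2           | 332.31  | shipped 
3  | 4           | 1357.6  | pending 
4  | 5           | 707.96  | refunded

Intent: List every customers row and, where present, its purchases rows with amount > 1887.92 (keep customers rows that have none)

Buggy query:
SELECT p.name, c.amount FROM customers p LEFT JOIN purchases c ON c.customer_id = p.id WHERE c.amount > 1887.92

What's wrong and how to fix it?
Bug: A WHERE condition on the right-hand table after LEFT JOIN drops unmatched parents

Fix: Put 'c.amount > 1887.92' in the JOIN's ON clause instead of WHERE

Corrected query:
SELECT p.name, c.amount FROM customers p LEFT JOIN purchases c ON c.customer_id = p.id AND c.amount > 1887.92

Result:
name  | amount
------+-------
Alice | NULL  
Bob   | NULL  
Carol | NULL  
Frank | NULL  
Eve   | NULL  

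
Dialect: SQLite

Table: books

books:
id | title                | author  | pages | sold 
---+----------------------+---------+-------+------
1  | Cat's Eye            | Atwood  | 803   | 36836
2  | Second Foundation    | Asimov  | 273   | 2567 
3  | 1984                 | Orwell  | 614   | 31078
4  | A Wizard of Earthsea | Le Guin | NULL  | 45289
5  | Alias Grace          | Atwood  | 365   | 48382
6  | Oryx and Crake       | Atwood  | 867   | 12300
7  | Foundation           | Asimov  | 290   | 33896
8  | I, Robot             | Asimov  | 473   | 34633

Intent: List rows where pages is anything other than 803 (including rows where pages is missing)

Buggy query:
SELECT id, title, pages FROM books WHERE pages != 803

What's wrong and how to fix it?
Bug: Inequality against NULL is unknown, not true; rows with NULL are dropped

Fix: Add an explicit OR pages IS NULL to include the missing-value rows

Corrected query:
SELECT id, title, pages FROM books WHERE pages != 803 OR pages IS NULL

Result:
id | title                | pages
---+----------------------+------
2  | Second Foundation    | 273  
3  | 1984                 | 614  
4  | A Wizard of Earthsea | NULL 
5  | Alias Grace          | 365  
6  | Oryx and Crake       | 867  
7  | Foundation           | 290  
8  | I, Robot             | 473  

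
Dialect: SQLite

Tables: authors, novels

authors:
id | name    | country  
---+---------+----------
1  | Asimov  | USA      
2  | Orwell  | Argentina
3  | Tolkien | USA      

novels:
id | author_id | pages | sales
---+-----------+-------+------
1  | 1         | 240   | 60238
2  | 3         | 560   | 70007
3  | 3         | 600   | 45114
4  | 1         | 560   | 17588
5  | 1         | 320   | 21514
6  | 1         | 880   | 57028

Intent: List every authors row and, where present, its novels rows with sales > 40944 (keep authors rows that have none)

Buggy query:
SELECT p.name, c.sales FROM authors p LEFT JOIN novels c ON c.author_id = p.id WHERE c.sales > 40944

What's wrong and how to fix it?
Bug: Filtering c.sales in WHERE discards the NULL rows produced by LEFT JOIN, turning it into an inner join

Fix: Put 'c.sales > 40944' in the JOIN's ON clause instead of WHERE

Corrected query:
SELECT p.name, c.sales FROM authors p LEFT JOIN novels c ON c.author_id = p.id AND c.sales > 40944

Result:
name    | sales
--------+------
Asimov  | 57028
Asimov  | 60238
Orwell  | NULL 
Tolkien | 45114
Tolkien | 70007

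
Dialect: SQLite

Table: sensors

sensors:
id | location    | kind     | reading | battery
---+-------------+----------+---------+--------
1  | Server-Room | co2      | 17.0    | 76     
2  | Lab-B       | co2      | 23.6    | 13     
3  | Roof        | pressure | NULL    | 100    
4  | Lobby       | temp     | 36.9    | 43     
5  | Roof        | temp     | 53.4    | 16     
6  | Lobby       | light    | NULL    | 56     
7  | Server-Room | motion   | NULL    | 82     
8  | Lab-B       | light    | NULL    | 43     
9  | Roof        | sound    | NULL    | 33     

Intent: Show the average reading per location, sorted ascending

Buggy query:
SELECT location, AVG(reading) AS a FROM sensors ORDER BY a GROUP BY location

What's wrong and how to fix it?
Bug: GROUP BY must precede ORDER BY

Fix: Reorder: SELECT … FROM … GROUP BY … ORDER BY …

Corrected query:
SELECT location, AVG(reading) AS a FROM sensors GROUP BY location ORDER BY a

Result:
location    | a   
------------+-----
Server-Room | 17  
Lab-B       | 23.6
Lobby       | 36.9
Roof        | 53.4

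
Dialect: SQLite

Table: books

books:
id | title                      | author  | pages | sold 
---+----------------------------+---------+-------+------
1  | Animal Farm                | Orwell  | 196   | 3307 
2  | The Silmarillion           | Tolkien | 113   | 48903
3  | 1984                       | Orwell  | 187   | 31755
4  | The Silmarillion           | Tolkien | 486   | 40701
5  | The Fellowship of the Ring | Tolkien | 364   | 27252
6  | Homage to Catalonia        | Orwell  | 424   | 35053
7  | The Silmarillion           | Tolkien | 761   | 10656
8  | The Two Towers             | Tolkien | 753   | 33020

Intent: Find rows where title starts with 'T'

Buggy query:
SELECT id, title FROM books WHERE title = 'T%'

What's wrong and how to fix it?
Bug: Wildcards only work with LIKE; '=' treats '%' as a literal character

Fix: Use LIKE for wildcard pattern matching

Corrected query:
SELECT id, title FROM books WHERE title LIKE 'T%'

Result:
id | title                     
---+---------------------------
2  | The Silmarillion          
4  | The Silmarillion          
5  | The Fellowship of the Ring
7  | The Silmarillion          
8  | The Two Towers            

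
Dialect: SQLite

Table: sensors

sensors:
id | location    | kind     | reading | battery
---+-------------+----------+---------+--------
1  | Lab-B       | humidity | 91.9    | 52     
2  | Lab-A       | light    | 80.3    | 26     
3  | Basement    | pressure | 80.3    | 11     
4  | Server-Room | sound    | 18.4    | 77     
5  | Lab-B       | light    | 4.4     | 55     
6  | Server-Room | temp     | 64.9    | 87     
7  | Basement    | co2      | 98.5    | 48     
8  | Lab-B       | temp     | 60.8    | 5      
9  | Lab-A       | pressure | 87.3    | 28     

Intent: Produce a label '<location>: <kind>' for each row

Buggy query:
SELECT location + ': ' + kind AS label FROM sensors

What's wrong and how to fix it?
Bug: '+' is numeric addition; on text columns SQLite converts them to 0 instead of concatenating

Fix: Use the || operator for string concatenation

Corrected query:
SELECT location || ': ' || kind AS label FROM sensors

Result:
label             
------------------
Lab-B: humidity   
Lab-A: light      
Basement: pressure
Server-Room: sound
Lab-B: light      
Server-Room: temp 
Basement: co2     
Lab-B: temp       
Lab-A: pressure   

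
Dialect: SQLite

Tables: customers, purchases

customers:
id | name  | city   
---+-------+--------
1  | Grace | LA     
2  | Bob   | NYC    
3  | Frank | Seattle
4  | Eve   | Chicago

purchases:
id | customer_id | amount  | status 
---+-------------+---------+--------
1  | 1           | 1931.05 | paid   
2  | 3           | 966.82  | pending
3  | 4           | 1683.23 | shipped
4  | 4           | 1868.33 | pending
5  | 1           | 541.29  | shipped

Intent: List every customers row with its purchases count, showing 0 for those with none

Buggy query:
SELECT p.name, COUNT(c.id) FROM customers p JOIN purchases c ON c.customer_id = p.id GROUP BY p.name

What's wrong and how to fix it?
Bug: INNER JOIN drops customers rows that have no matching purchases rows

Fix: Switch to LEFT JOIN to retain unmatched parent rows

Corrected query:
SELECT p.name, COUNT(c.id) FROM customers p LEFT JOIN purchases c ON c.customer_id = p.id GROUP BY p.name

Result:
name  | COUNT(c.id)
------+------------
Bob   | 0          
Eve   | 2          
Frank | 1          
Grace | 2          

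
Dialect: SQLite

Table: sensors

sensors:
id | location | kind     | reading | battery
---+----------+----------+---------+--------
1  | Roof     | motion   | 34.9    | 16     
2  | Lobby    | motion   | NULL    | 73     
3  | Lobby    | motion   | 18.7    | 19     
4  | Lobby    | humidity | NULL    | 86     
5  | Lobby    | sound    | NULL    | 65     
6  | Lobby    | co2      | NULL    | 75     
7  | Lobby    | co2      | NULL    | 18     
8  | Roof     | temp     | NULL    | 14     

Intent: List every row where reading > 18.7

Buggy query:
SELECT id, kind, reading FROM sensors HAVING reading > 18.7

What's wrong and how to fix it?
Bug: HAVING filters the output of aggregation, but this query has no GROUP BY and no aggregate functions, so SQLite rejects it (HAVING clause on a non-aggregate query); the condition here is per row

Fix: Use WHERE for row-level filtering

Corrected query:
SELECT id, kind, reading FROM sensors WHERE reading > 18.7

Result:
id | kind   | reading
---+--------+--------
1  | motion | 34.9   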